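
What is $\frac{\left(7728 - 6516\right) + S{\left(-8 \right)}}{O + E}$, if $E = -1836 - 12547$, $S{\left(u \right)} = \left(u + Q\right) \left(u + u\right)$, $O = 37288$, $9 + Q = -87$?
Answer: $\frac{2876}{22905} \approx 0.12556$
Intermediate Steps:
$Q = -96$ ($Q = -9 - 87 = -96$)
$S{\left(u \right)} = 2 u \left(-96 + u\right)$ ($S{\left(u \right)} = \left(u - 96\right) \left(u + u\right) = \left(-96 + u\right) 2 u = 2 u \left(-96 + u\right)$)
$E = -14383$
$\frac{\left(7728 - 6516\right) + S{\left(-8 \right)}}{O + E} = \frac{\left(7728 - 6516\right) + 2 \left(-8\right) \left(-96 - 8\right)}{37288 - 14383} = \frac{\left(7728 - 6516\right) + 2 \left(-8\right) \left(-104\right)}{22905} = \left(1212 + 1664\right) \frac{1}{22905} = 2876 \cdot \frac{1}{22905} = \frac{2876}{22905}$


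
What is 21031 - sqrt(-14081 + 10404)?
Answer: 21031 - I*sqrt(3677) ≈ 21031.0 - 60.638*I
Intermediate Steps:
21031 - sqrt(-14081 + 10404) = 21031 - sqrt(-3677) = 21031 - I*sqrt(3677)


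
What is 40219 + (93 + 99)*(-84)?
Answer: 24091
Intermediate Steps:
40219 + (93 + 99)*(-84) = 40219 + 192*(-84) = 40219 - 16128 = 24091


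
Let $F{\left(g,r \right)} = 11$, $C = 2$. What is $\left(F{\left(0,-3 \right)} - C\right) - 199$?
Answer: $-190$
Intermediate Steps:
$\left(F{\left(0,-3 \right)} - C\right) - 199 = \left(11 - 2\right) - 199 = 9 - 199 = -190$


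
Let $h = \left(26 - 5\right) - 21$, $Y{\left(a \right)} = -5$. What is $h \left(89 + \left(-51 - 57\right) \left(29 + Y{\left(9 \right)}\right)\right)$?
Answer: $0$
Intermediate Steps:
$h = 0$ ($h = 21 - 21 = 0$)
$h \left(89 + \left(-51 - 57\right) \left(29 + Y{\left(9 \right)}\right)\right) = 0 \left(89 + \left(-51 - 57\right) \left(29 - 5\right)\right) = 0 \left(89 - 2592\right) = 0 \left(-2503\right) = 0$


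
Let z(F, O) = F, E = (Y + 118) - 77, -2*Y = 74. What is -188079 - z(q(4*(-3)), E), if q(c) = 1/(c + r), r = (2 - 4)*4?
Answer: -3761579/20 ≈ -1.8808e+5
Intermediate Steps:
Y = -37 (Y = -1/2*74 = -37)
r = -8 (r = -2*4 = -8)
E = 4 (E = (-37 + 118) - 77 = 81 - 77 = 4)
q(c) = 1/(-8 + c) (q(c) = 1/(c - 8) = 1/(-8 + c))
-188079 - z(q(4*(-3)), E) = -188079 - 1/(-8 + 4*(-3)) = -188079 - 1/(-8 - 12) = -188079 - 1/(-20) = -188079 - 1*(-1/20) = -188079 + 1/20 = -3761579/20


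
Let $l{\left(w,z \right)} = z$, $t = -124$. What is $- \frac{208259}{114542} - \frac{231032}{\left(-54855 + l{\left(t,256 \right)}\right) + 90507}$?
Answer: $- \frac{8485257879}{1028243534} \approx -8.2522$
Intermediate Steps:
$- \frac{208259}{114542} - \frac{231032}{\left(-54855 + l{\left(t,256 \right)}\right) + 90507} = - \frac{208259}{114542} - \frac{231032}{\left(-54855 + 256\right) + 90507} = \left(-208259\right) \frac{1}{114542} - \frac{231032}{-54599 + 90507} = - \frac{208259}{114542} - \frac{231032}{35908} = - \frac{208259}{114542} - \frac{57758}{8977} = - \frac{8485257879}{1028243534}$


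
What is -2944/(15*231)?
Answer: -2944/3465 ≈ -0.84964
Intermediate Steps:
-2944/(15*231) = -2944/3465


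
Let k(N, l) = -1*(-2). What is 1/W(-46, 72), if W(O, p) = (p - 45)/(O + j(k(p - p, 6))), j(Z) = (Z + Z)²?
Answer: -10/9 ≈ -1.1111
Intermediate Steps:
k(N, l) = 2
j(Z) = 4*Z² (j(Z) = (2*Z)² = 4*Z²)
W(O, p) = (-45 + p)/(16 + O) (W(O, p) = (p - 45)/(O + 4*2²) = (-45 + p)/(O + 4*4) = (-45 + p)/(O + 16) = (-45 + p)/(16 + O))
1/W(-46, 72) = 1/((-45 + 72)/(16 - 46)) = 1/(27/(-30)) = 1/(-1/30*27) = 1/(-9/10) = -10/9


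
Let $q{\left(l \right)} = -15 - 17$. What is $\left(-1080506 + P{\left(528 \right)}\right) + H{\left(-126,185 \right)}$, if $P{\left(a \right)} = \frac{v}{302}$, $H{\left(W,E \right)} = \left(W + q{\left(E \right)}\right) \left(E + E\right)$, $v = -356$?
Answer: $- \frac{171984044}{151} \approx -1.139 \cdot 10^{6}$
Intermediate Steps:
$q{\left(l \right)} = -32$ ($q{\left(l \right)} = -15 - 17 = -32$)
$H{\left(W,E \right)} = 2 E \left(-32 + W\right)$ ($H{\left(W,E \right)} = \left(W - 32\right) \left(E + E\right) = \left(-32 + W\right) 2 E = 2 E \left(-32 + W\right)$)
$P{\left(a \right)} = - \frac{178}{151}$ ($P{\left(a \right)} = - \frac{356}{302} = \left(-356\right) \frac{1}{302} = - \frac{178}{151}$)
$\left(-1080506 + P{\left(528 \right)}\right) + H{\left(-126,185 \right)} = \left(-1080506 - \frac{178}{151}\right) + 2 \cdot 185 \left(-32 - 126\right) = - \frac{163156584}{151} + 2 \cdot 185 \left(-158\right) = - \frac{163156584}{151} - 58460 = - \frac{171984044}{151}$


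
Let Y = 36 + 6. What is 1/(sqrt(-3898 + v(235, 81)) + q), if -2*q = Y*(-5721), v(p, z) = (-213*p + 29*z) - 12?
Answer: 120141/14433911497 - 4*I*sqrt(3226)/14433911497 ≈ 8.3235e-6 - 1.574e-8*I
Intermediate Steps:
Y = 42
v(p, z) = -12 - 213*p + 29*z
q = 120141 (q = -21*(-5721) = -1/2*(-240282) = 120141)
1/(sqrt(-3898 + v(235, 81)) + q) = 1/(sqrt(-3898 + (-12 - 213*235 + 29*81)) + 120141) = 1/(sqrt(-3898 + (-12 - 50055 + 2349)) + 120141) = 1/(sqrt(-3898 - 47718) + 120141) = 1/(sqrt(-51616) + 120141) = 1/(4*I*sqrt(3226) + 120141) = 1/(120141 + 4*I*sqrt(3226))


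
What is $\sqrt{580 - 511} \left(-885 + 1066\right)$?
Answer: $181 \sqrt{69} \approx 1503.5$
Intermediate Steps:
$\sqrt{580 - 511} \left(-885 + 1066\right) = \sqrt{69} \cdot 181 = 181 \sqrt{69}$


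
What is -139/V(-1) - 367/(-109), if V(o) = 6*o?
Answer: 17353/654 ≈ 26.534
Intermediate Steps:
-139/V(-1) - 367/(-109) = -139/(6*(-1)) - 367/(-109) = -139/(-6) - 367*(-1/109) = -139*(-⅙) + 367/109 = 139/6 + 367/109 = 17353/654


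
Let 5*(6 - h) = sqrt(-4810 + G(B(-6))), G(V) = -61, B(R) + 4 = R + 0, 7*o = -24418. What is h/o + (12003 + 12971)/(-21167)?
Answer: -305352073/258427903 + 7*I*sqrt(4871)/122090 ≈ -1.1816 + 0.0040015*I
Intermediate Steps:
o = -24418/7 (o = (1/7)*(-24418) = -24418/7 ≈ -3488.3)
B(R) = -4 + R (B(R) = -4 + (R + 0) = -4 + R)
h = 6 - I*sqrt(4871)/5 (h = 6 - sqrt(-4810 - 61)/5 = 6 - I*sqrt(4871)/5 ≈ 6.0 - 13.959*I)
h/o + (12003 + 12971)/(-21167) = (6 - I*sqrt(4871)/5)/(-24418/7) + (12003 + 12971)/(-21167) = (6 - I*sqrt(4871)/5)*(-7/24418) + 24974*(-1/21167) = (-21/12209 + 7*I*sqrt(4871)/122090) - 24974/21167 = -305352073/258427903 + 7*I*sqrt(4871)/122090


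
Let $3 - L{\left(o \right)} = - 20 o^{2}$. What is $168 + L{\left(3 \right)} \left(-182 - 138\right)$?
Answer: $-58392$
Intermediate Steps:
$L{\left(o \right)} = 3 + 20 o^{2}$ ($L{\left(o \right)} = 3 - - 20 o^{2} = 3 + 20 o^{2}$)
$168 + L{\left(3 \right)} \left(-182 - 138\right) = 168 + \left(3 + 20 \cdot 3^{2}\right) \left(-182 - 138\right) = 168 + \left(3 + 20 \cdot 9\right) \left(-320\right) = 168 + \left(3 + 180\right) \left(-320\right) = 168 + 183 \left(-320\right) = 168 - 58560 = -58392$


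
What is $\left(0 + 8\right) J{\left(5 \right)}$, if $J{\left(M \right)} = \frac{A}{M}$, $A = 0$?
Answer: $0$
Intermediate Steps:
$J{\left(M \right)} = 0$ ($J{\left(M \right)} = \frac{0}{M} = 0$)
$\left(0 + 8\right) J{\left(5 \right)} = \left(0 + 8\right) 0 = 8 \cdot 0 = 0$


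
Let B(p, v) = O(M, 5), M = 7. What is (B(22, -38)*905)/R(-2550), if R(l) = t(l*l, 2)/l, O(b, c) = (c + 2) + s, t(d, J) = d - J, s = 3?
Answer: -11538750/3251249 ≈ -3.5490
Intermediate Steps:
O(b, c) = 5 + c (O(b, c) = (c + 2) + 3 = (2 + c) + 3 = 5 + c)
R(l) = (-2 + l²)/l (R(l) = (l*l - 1*2)/l = (l² - 2)/l = (-2 + l²)/l)
B(p, v) = 10 (B(p, v) = 5 + 5 = 10)
(B(22, -38)*905)/R(-2550) = (10*905)/(-2550 - 2/(-2550)) = 9050/(-2550 - 2*(-1/2550)) = 9050/(-2550 + 1/1275) = 9050/(-3251249/1275) = 9050*(-1275/3251249) = -11538750/3251249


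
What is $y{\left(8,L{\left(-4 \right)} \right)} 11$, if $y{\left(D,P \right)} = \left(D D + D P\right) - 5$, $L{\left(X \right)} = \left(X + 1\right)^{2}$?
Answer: $1441$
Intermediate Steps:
$L{\left(X \right)} = \left(1 + X\right)^{2}$
$y{\left(D,P \right)} = -5 + D^{2} + D P$ ($y{\left(D,P \right)} = \left(D^{2} + D P\right) - 5 = -5 + D^{2} + D P$)
$y{\left(8,L{\left(-4 \right)} \right)} 11 = \left(-5 + 8^{2} + 8 \left(1 - 4\right)^{2}\right) 11 = \left(-5 + 64 + 8 \left(-3\right)^{2}\right) 11 = \left(-5 + 64 + 8 \cdot 9\right) 11 = \left(-5 + 64 + 72\right) 11 = 131 \cdot 11 = 1441$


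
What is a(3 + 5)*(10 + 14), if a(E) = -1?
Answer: -24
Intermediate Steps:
a(3 + 5)*(10 + 14) = -(10 + 14) = -1*24 = -24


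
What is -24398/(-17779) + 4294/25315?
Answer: 693978396/450075385 ≈ 1.5419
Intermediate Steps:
-24398/(-17779) + 4294/25315 = -24398*(-1/17779) + 4294*(1/25315) = 24398/17779 + 4294/25315 = 693978396/450075385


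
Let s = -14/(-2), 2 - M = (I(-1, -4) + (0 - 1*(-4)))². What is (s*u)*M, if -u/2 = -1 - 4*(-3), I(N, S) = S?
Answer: -308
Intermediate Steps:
u = -22 (u = -2*(-1 - 4*(-3)) = -2*(-1 + 12) = -2*11 = -22)
M = 2 (M = 2 - (-4 + (0 - 1*(-4)))² = 2 - (-4 + (0 + 4))² = 2 - (-4 + 4)² = 2 - 1*0² = 2 - 1*0 = 2 + 0 = 2)
s = 7 (s = -14*(-½) = 7)
(s*u)*M = (7*(-22))*2 = -154*2 = -308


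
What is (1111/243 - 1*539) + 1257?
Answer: 175585/243 ≈ 722.57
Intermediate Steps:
(1111/243 - 1*539) + 1257 = (1111*(1/243) - 539) + 1257 = (1111/243 - 539) + 1257 = -129866/243 + 1257 = 175585/243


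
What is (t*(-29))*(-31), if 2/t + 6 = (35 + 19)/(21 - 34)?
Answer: -11687/66 ≈ -177.08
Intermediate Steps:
t = -13/66 (t = 2/(-6 + (35 + 19)/(21 - 34)) = 2/(-6 + 54/(-13)) = 2/(-6 + 54*(-1/13)) = 2/(-6 - 54/13) = 2/(-132/13) = 2*(-13/132) = -13/66 ≈ -0.19697)
(t*(-29))*(-31) = -13/66*(-29)*(-31) = (377/66)*(-31) = -11687/66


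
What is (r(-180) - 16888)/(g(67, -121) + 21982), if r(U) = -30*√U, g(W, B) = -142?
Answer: -2111/2730 - 3*I*√5/364 ≈ -0.77326 - 0.018429*I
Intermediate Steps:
(r(-180) - 16888)/(g(67, -121) + 21982) = (-180*I*√5 - 16888)/(-142 + 21982) = (-180*I*√5 - 16888)/21840 = (-180*I*√5 - 16888)*(1/21840) = (-16888 - 180*I*√5)*(1/21840) = -2111/2730 - 3*I*√5/364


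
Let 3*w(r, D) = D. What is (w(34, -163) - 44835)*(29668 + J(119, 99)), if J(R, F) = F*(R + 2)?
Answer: -5608518196/3 ≈ -1.8695e+9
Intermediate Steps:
w(r, D) = D/3
J(R, F) = F*(2 + R)
(w(34, -163) - 44835)*(29668 + J(119, 99)) = ((⅓)*(-163) - 44835)*(29668 + 99*(2 + 119)) = (-163/3 - 44835)*(29668 + 99*121) = -134668*(29668 + 11979)/3 = -134668/3*41647 = -5608518196/3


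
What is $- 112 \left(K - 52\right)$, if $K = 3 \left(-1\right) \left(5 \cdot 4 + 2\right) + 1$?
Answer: $13104$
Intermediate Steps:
$K = -65$ ($K = - 3 \left(20 + 2\right) + 1 = \left(-3\right) 22 + 1 = -66 + 1 = -65$)
$- 112 \left(K - 52\right) = - 112 \left(-65 - 52\right) = \left(-112\right) \left(-117\right) = 13104$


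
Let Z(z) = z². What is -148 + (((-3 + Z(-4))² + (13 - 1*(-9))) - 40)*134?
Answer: 20086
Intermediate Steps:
-148 + (((-3 + Z(-4))² + (13 - 1*(-9))) - 40)*134 = -148 + (((-3 + (-4)²)² + (13 - 1*(-9))) - 40)*134 = -148 + (((-3 + 16)² + (13 + 9)) - 40)*134 = -148 + ((13² + 22) - 40)*134 = -148 + ((169 + 22) - 40)*134 = -148 + (191 - 40)*134 = -148 + 151*134 = -148 + 20234 = 20086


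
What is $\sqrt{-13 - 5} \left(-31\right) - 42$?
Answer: $-42 - 93 i \sqrt{2} \approx -42.0 - 131.52 i$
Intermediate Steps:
$\sqrt{-13 - 5} \left(-31\right) - 42 = \sqrt{-18} \left(-31\right) - 42 = 3 i \sqrt{2} \left(-31\right) - 42 = - 93 i \sqrt{2} - 42 = -42 - 93 i \sqrt{2}$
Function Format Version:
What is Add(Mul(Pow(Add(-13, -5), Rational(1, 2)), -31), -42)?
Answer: Add(-42, Mul(-93, I, Pow(2, Rational(1, 2)))) ≈ Add(-42.000, Mul(-131.52, I))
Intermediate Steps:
Add(Mul(Pow(Add(-13, -5), Rational(1, 2)), -31), -42) = Add(Mul(Pow(-18, Rational(1, 2)), -31), -42) = Add(Mul(Mul(3, I, Pow(2, Rational(1, 2))), -31), -42) = Add(Mul(-93, I, Pow(2, Rational(1, 2))), -42) = Add(-42, Mul(-93, I, Pow(2, Rational(1, 2))))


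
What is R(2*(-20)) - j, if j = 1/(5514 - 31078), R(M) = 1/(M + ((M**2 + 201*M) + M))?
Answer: -4761/41669320 ≈ -0.00011426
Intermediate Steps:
R(M) = 1/(M**2 + 203*M) (R(M) = 1/(M + (M**2 + 202*M)) = 1/(M**2 + 203*M))
j = -1/25564 (j = 1/(-25564) = -1/25564 ≈ -3.9118e-5)
R(2*(-20)) - j = 1/(((2*(-20)))*(203 + 2*(-20))) - 1*(-1/25564) = 1/((-40)*(203 - 40)) + 1/25564 = -1/40/163 + 1/25564 = -1/40*1/163 + 1/25564 = -1/6520 + 1/25564 = -4761/41669320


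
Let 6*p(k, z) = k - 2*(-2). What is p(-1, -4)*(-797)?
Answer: -797/2 ≈ -398.50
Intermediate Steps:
p(k, z) = 2/3 + k/6 (p(k, z) = (k - 2*(-2))/6 = (k + 4)/6 = (4 + k)/6 = 2/3 + k/6)
p(-1, -4)*(-797) = (2/3 + (1/6)*(-1))*(-797) = (2/3 - 1/6)*(-797) = (1/2)*(-797) = -797/2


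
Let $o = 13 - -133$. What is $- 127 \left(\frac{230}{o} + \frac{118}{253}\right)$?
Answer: $- \frac{4789043}{18469} \approx -259.3$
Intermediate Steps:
$o = 146$ ($o = 13 + 133 = 146$)
$- 127 \left(\frac{230}{o} + \frac{118}{253}\right) = - 127 \left(\frac{230}{146} + \frac{118}{253}\right) = - 127 \left(230 \cdot \frac{1}{146} + 118 \cdot \frac{1}{253}\right) = - 127 \left(\frac{115}{73} + \frac{118}{253}\right) = \left(-127\right) \frac{37709}{18469} = - \frac{4789043}{18469}$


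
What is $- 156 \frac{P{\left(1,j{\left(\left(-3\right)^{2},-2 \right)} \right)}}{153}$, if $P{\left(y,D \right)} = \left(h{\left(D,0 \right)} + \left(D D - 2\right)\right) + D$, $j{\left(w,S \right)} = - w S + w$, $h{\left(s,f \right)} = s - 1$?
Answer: $- \frac{13520}{17} \approx -795.29$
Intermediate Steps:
$h{\left(s,f \right)} = -1 + s$ ($h{\left(s,f \right)} = s - 1 = -1 + s$)
$j{\left(w,S \right)} = w - S w$ ($j{\left(w,S \right)} = - S w + w = w - S w$)
$P{\left(y,D \right)} = -3 + D^{2} + 2 D$ ($P{\left(y,D \right)} = \left(\left(-1 + D\right) + \left(D D - 2\right)\right) + D = \left(\left(-1 + D\right) + \left(D^{2} - 2\right)\right) + D = \left(\left(-1 + D\right) + \left(-2 + D^{2}\right)\right) + D = \left(-3 + D + D^{2}\right) + D = -3 + D^{2} + 2 D$)
$- 156 \frac{P{\left(1,j{\left(\left(-3\right)^{2},-2 \right)} \right)}}{153} = - 156 \frac{-3 + \left(\left(-3\right)^{2} \left(1 - -2\right)\right)^{2} + 2 \left(-3\right)^{2} \left(1 - -2\right)}{153} = - 156 \left(-3 + \left(9 \left(1 + 2\right)\right)^{2} + 2 \cdot 9 \left(1 + 2\right)\right) \frac{1}{153} = - 156 \left(-3 + \left(9 \cdot 3\right)^{2} + 2 \cdot 9 \cdot 3\right) \frac{1}{153} = - 156 \left(-3 + 27^{2} + 2 \cdot 27\right) \frac{1}{153} = - 156 \left(-3 + 729 + 54\right) \frac{1}{153} = - 156 \cdot 780 \cdot \frac{1}{153} = \left(-156\right) \frac{260}{51} = - \frac{13520}{17}$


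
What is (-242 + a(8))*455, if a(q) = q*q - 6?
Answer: -83720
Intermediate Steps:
a(q) = -6 + q² (a(q) = q² - 6 = -6 + q²)
(-242 + a(8))*455 = (-242 + (-6 + 8²))*455 = (-242 + (-6 + 64))*455 = (-242 + 58)*455 = -184*455 = -83720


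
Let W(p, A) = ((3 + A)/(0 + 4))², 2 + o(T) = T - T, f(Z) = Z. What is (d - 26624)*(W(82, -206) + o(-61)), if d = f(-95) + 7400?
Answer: -795498463/16 ≈ -4.9719e+7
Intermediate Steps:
o(T) = -2 (o(T) = -2 + (T - T) = -2 + 0 = -2)
d = 7305 (d = -95 + 7400 = 7305)
W(p, A) = (¾ + A/4)² (W(p, A) = ((3 + A)/4)² = (¾ + A/4)²)
(d - 26624)*(W(82, -206) + o(-61)) = (7305 - 26624)*((3 - 206)²/16 - 2) = -19319*((1/16)*(-203)² - 2) = -19319*((1/16)*41209 - 2) = -19319*(41209/16 - 2) = -19319*41177/16 = -795498463/16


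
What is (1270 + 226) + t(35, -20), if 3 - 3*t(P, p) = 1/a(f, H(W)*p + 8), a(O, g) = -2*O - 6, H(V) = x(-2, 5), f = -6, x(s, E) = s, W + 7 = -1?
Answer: 26945/18 ≈ 1496.9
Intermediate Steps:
W = -8 (W = -7 - 1 = -8)
H(V) = -2
a(O, g) = -6 - 2*O
t(P, p) = 17/18 (t(P, p) = 1 - 1/(3*(-6 - 2*(-6))) = 1 - 1/(3*(-6 + 12)) = 1 - ⅓/6 = 1 - ⅓*⅙ = 1 - 1/18 = 17/18)
(1270 + 226) + t(35, -20) = (1270 + 226) + 17/18 = 1496 + 17/18 = 26945/18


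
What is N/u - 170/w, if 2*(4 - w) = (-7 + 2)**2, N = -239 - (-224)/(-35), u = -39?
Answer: 1709/65 ≈ 26.292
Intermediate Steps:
N = -1227/5 (N = -239 - (-224)*(-1)/35 = -239 - 1*32/5 = -239 - 32/5 = -1227/5 ≈ -245.40)
w = -17/2 (w = 4 - (-7 + 2)**2/2 = 4 - 1/2*(-5)**2 = 4 - 1/2*25 = 4 - 25/2 = -17/2 ≈ -8.5000)
N/u - 170/w = -1227/5/(-39) - 170/(-17/2) = -1227/5*(-1/39) - 170*(-2/17) = 409/65 + 20 = 1709/65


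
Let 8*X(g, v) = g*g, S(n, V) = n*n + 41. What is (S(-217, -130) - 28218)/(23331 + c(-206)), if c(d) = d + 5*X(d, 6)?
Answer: 37824/99295 ≈ 0.38093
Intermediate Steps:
S(n, V) = 41 + n**2 (S(n, V) = n**2 + 41 = 41 + n**2)
X(g, v) = g**2/8 (X(g, v) = (g*g)/8 = g**2/8)
c(d) = d + 5*d**2/8 (c(d) = d + 5*(d**2/8) = d + 5*d**2/8)
(S(-217, -130) - 28218)/(23331 + c(-206)) = ((41 + (-217)**2) - 28218)/(23331 + (1/8)*(-206)*(8 + 5*(-206))) = ((41 + 47089) - 28218)/(23331 + (1/8)*(-206)*(8 - 1030)) = (47130 - 28218)/(23331 + (1/8)*(-206)*(-1022)) = 18912/(23331 + 52633/2) = 18912/(99295/2) = 18912*(2/99295) = 37824/99295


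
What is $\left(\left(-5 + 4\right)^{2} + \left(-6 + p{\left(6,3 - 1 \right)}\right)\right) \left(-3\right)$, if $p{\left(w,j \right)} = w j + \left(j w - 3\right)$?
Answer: $-48$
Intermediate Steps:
$p{\left(w,j \right)} = -3 + 2 j w$ ($p{\left(w,j \right)} = j w + \left(-3 + j w\right) = -3 + 2 j w$)
$\left(\left(-5 + 4\right)^{2} + \left(-6 + p{\left(6,3 - 1 \right)}\right)\right) \left(-3\right) = \left(\left(-5 + 4\right)^{2} - \left(9 - 2 \left(3 - 1\right) 6\right)\right) \left(-3\right) = \left(\left(-1\right)^{2} - \left(9 - 2 \left(3 - 1\right) 6\right)\right) \left(-3\right) = \left(1 - \left(9 - 24\right)\right) \left(-3\right) = \left(1 + \left(-6 + \left(-3 + 24\right)\right)\right) \left(-3\right) = \left(1 + \left(-6 + 21\right)\right) \left(-3\right) = \left(1 + 15\right) \left(-3\right) = 16 \left(-3\right) = -48$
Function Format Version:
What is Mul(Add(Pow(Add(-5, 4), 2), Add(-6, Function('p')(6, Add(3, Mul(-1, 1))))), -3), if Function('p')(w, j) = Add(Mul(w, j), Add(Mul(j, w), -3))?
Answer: -48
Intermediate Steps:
Function('p')(w, j) = Add(-3, Mul(2, j, w)) (Function('p')(w, j) = Add(Mul(j, w), Add(-3, Mul(j, w))) = Add(-3, Mul(2, j, w)))
Mul(Add(Pow(Add(-5, 4), 2), Add(-6, Function('p')(6, Add(3, Mul(-1, 1))))), -3) = Mul(Add(Pow(Add(-5, 4), 2), Add(-6, Add(-3, Mul(2, Add(3, Mul(-1, 1)), 6)))), -3) = Mul(Add(Pow(-1, 2), Add(-6, Add(-3, Mul(2, Add(3, -1), 6)))), -3) = Mul(Add(1, Add(-6, Add(-3, Mul(2, 2, 6)))), -3) = Mul(Add(1, Add(-6, Add(-3, 24))), -3) = Mul(Add(1, Add(-6, 21)), -3) = Mul(Add(1, 15), -3) = Mul(16, -3) = -48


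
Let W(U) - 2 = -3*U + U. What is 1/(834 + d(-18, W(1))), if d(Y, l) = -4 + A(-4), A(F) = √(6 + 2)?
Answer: 415/344446 - √2/344446 ≈ 0.0012007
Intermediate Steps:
W(U) = 2 - 2*U (W(U) = 2 + (-3*U + U) = 2 - 2*U)
A(F) = 2*√2 (A(F) = √8 = 2*√2)
d(Y, l) = -4 + 2*√2
1/(834 + d(-18, W(1))) = 1/(834 + (-4 + 2*√2)) = 1/(830 + 2*√2)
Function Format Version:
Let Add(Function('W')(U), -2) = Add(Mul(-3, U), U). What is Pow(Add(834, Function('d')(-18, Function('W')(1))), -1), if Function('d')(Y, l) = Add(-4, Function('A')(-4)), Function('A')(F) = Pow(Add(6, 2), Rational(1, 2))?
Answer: Add(Rational(415, 344446), Mul(Rational(-1, 344446), Pow(2, Rational(1, 2)))) ≈ 0.0012007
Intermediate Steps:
Function('W')(U) = Add(2, Mul(-2, U)) (Function('W')(U) = Add(2, Add(Mul(-3, U), U)) = Add(2, Mul(-2, U)))
Function('A')(F) = Mul(2, Pow(2, Rational(1, 2))) (Function('A')(F) = Pow(8, Rational(1, 2)) = Mul(2, Pow(2, Rational(1, 2))))
Function('d')(Y, l) = Add(-4, Mul(2, Pow(2, Rational(1, 2))))
Pow(Add(834, Function('d')(-18, Function('W')(1))), -1) = Pow(Add(834, Add(-4, Mul(2, Pow(2, Rational(1, 2))))), -1) = Pow(Add(830, Mul(2, Pow(2, Rational(1, 2)))), -1)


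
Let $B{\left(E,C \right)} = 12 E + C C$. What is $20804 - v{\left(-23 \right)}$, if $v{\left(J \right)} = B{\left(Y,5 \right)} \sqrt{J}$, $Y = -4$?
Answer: $20804 + 23 i \sqrt{23} \approx 20804.0 + 110.3 i$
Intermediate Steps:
$B{\left(E,C \right)} = C^{2} + 12 E$ ($B{\left(E,C \right)} = 12 E + C^{2} = C^{2} + 12 E$)
$v{\left(J \right)} = - 23 \sqrt{J}$ ($v{\left(J \right)} = \left(5^{2} + 12 \left(-4\right)\right) \sqrt{J} = \left(25 - 48\right) \sqrt{J} = - 23 \sqrt{J}$)
$20804 - v{\left(-23 \right)} = 20804 - - 23 \sqrt{-23} = 20804 - - 23 i \sqrt{23} = 20804 + 23 i \sqrt{23}$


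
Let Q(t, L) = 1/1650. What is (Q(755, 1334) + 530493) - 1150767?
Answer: -1023452099/1650 ≈ -6.2027e+5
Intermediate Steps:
Q(t, L) = 1/1650
(Q(755, 1334) + 530493) - 1150767 = (1/1650 + 530493) - 1150767 = 875313451/1650 - 1150767 = -1023452099/1650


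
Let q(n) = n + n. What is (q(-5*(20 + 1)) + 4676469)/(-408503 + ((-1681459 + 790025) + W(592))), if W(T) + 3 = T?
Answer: -1558753/433116 ≈ -3.5989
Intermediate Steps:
q(n) = 2*n
W(T) = -3 + T
(q(-5*(20 + 1)) + 4676469)/(-408503 + ((-1681459 + 790025) + W(592))) = (2*(-5*(20 + 1)) + 4676469)/(-408503 + ((-1681459 + 790025) + (-3 + 592))) = (2*(-5*21) + 4676469)/(-408503 + (-891434 + 589)) = (2*(-105) + 4676469)/(-408503 - 890845) = (-210 + 4676469)/(-1299348) = 4676259*(-1/1299348) = -1558753/433116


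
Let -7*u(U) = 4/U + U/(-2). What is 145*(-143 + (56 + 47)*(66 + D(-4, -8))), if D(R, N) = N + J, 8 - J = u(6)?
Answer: 2879990/3 ≈ 9.6000e+5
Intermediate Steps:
u(U) = -4/(7*U) + U/14 (u(U) = -(4/U + U/(-2))/7 = -(4/U + U*(-½))/7 = -(4/U - U/2)/7 = -4/(7*U) + U/14)
J = 23/3 (J = 8 - (-8 + 6²)/(14*6) = 8 - (-8 + 36)/(14*6) = 8 - 28/(14*6) = 8 - 1*⅓ = 8 - ⅓ = 23/3 ≈ 7.6667)
D(R, N) = 23/3 + N (D(R, N) = N + 23/3 = 23/3 + N)
145*(-143 + (56 + 47)*(66 + D(-4, -8))) = 145*(-143 + (56 + 47)*(66 + (23/3 - 8))) = 145*(-143 + 103*(66 - ⅓)) = 145*(-143 + 103*(197/3)) = 145*(-143 + 20291/3) = 145*(19862/3) = 2879990/3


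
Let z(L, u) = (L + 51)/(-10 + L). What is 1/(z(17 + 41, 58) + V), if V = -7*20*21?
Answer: -48/141011 ≈ -0.00034040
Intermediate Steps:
z(L, u) = (51 + L)/(-10 + L)
V = -2940 (V = -140*21 = -2940)
1/(z(17 + 41, 58) + V) = 1/((51 + (17 + 41))/(-10 + (17 + 41)) - 2940) = 1/((51 + 58)/(-10 + 58) - 2940) = 1/(109/48 - 2940) = 1/(-141011/48) = -48/141011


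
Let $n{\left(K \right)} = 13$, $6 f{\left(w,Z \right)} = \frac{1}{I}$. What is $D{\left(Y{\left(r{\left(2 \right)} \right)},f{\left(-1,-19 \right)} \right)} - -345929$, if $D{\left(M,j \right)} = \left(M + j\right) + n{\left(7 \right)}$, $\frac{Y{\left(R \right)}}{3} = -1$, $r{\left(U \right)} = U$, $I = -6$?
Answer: $\frac{12453803}{36} \approx 3.4594 \cdot 10^{5}$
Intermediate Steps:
$f{\left(w,Z \right)} = - \frac{1}{36}$ ($f{\left(w,Z \right)} = \frac{1}{6 \left(-6\right)} = \frac{1}{6} \left(- \frac{1}{6}\right) = - \frac{1}{36}$)
$Y{\left(R \right)} = -3$ ($Y{\left(R \right)} = 3 \left(-1\right) = -3$)
$D{\left(M,j \right)} = 13 + M + j$ ($D{\left(M,j \right)} = \left(M + j\right) + 13 = 13 + M + j$)
$D{\left(Y{\left(r{\left(2 \right)} \right)},f{\left(-1,-19 \right)} \right)} - -345929 = \left(13 - 3 - \frac{1}{36}\right) - -345929 = \frac{359}{36} + 345929 = \frac{12453803}{36}$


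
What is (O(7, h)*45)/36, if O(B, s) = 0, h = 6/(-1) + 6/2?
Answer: 0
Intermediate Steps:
h = -3 (h = 6*(-1) + 6*(½) = -6 + 3 = -3)
(O(7, h)*45)/36 = (0*45)/36 = 0*(1/36) = 0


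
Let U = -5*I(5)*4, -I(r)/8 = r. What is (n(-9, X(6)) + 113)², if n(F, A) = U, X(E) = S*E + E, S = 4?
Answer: 833569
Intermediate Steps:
I(r) = -8*r
U = 800 (U = -(-40)*5*4 = -5*(-40)*4 = 200*4 = 800)
X(E) = 5*E (X(E) = 4*E + E = 5*E)
n(F, A) = 800
(n(-9, X(6)) + 113)² = (800 + 113)² = 913² = 833569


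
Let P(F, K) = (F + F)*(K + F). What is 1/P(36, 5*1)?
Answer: 1/2952 ≈ 0.00033875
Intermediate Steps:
P(F, K) = 2*F*(F + K) (P(F, K) = (2*F)*(F + K) = 2*F*(F + K))
1/P(36, 5*1) = 1/(2*36*(36 + 5*1)) = 1/(2*36*(36 + 5)) = 1/(2*36*41) = 1/2952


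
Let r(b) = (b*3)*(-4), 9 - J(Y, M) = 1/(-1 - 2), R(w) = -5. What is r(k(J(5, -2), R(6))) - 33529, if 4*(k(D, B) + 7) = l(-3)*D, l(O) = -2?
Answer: -33389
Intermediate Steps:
J(Y, M) = 28/3 (J(Y, M) = 9 - 1/(-1 - 2) = 9 - 1/(-3) = 9 - 1*(-⅓) = 9 + ⅓ = 28/3)
k(D, B) = -7 - D/2 (k(D, B) = -7 + (-2*D)/4 = -7 - D/2)
r(b) = -12*b (r(b) = (3*b)*(-4) = -12*b)
r(k(J(5, -2), R(6))) - 33529 = -12*(-7 - ½*28/3) - 33529 = -12*(-7 - 14/3) - 33529 = -12*(-35/3) - 33529 = 140 - 33529 = -33389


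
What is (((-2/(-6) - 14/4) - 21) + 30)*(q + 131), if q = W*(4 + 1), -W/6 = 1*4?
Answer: 385/6 ≈ 64.167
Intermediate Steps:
W = -24 (W = -6*4 = -24)
q = -120 (q = -24*(4 + 1) = -24*5 = -120)
(((-2/(-6) - 14/4) - 21) + 30)*(q + 131) = (((-2/(-6) - 14/4) - 21) + 30)*(-120 + 131) = (((-2*(-⅙) - 14*¼) - 21) + 30)*11 = (((⅓ - 7/2) - 21) + 30)*11 = ((-19/6 - 21) + 30)*11 = (-145/6 + 30)*11 = (35/6)*11 = 385/6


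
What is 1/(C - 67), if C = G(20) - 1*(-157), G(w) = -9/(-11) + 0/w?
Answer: 11/999 ≈ 0.011011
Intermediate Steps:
G(w) = 9/11 (G(w) = -9*(-1/11) + 0 = 9/11 + 0 = 9/11)
C = 1736/11 (C = 9/11 - 1*(-157) = 9/11 + 157 = 1736/11 ≈ 157.82)
1/(C - 67) = 1/(1736/11 - 67) = 1/(999/11) = 11/999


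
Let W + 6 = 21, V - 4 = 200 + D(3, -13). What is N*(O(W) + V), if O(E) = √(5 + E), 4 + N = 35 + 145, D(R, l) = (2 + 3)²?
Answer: 40304 + 352*√5 ≈ 41091.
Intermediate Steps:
D(R, l) = 25 (D(R, l) = 5² = 25)
V = 229 (V = 4 + (200 + 25) = 4 + 225 = 229)
N = 176 (N = -4 + (35 + 145) = -4 + 180 = 176)
W = 15 (W = -6 + 21 = 15)
N*(O(W) + V) = 176*(√(5 + 15) + 229) = 176*(√20 + 229) = 176*(2*√5 + 229) = 176*(229 + 2*√5) = 40304 + 352*√5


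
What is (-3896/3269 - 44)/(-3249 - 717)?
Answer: 24622/2160809 ≈ 0.011395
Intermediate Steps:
(-3896/3269 - 44)/(-3249 - 717) = (-3896*1/3269 - 44)/(-3966) = (-3896/3269 - 44)*(-1/3966) = -147732/3269*(-1/3966) = 24622/2160809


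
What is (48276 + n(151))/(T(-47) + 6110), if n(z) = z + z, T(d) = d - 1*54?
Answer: 48578/6009 ≈ 8.0842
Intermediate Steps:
T(d) = -54 + d (T(d) = d - 54 = -54 + d)
n(z) = 2*z
(48276 + n(151))/(T(-47) + 6110) = (48276 + 2*151)/((-54 - 47) + 6110) = (48276 + 302)/(-101 + 6110) = 48578/6009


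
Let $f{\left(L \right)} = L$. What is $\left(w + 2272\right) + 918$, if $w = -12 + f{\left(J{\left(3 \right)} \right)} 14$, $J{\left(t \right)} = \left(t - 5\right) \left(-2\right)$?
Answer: $3234$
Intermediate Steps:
$J{\left(t \right)} = 10 - 2 t$ ($J{\left(t \right)} = \left(-5 + t\right) \left(-2\right) = 10 - 2 t$)
$w = 44$ ($w = -12 + \left(10 - 6\right) 14 = -12 + 4 \cdot 14 = -12 + 56 = 44$)
$\left(w + 2272\right) + 918 = \left(44 + 2272\right) + 918 = 2316 + 918 = 3234$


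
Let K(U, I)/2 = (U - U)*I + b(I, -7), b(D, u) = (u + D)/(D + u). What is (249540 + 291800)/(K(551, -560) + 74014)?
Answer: 135335/18504 ≈ 7.3138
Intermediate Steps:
b(D, u) = 1 (b(D, u) = (D + u)/(D + u) = 1)
K(U, I) = 2 (K(U, I) = 2*((U - U)*I + 1) = 2*(0*I + 1) = 2*(0 + 1) = 2*1 = 2)
(249540 + 291800)/(K(551, -560) + 74014) = (249540 + 291800)/(2 + 74014) = 541340/74016 = 541340*(1/74016) = 135335/18504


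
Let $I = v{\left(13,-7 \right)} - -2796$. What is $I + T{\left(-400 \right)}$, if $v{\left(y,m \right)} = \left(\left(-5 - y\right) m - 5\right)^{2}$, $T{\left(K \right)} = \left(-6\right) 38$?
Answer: $17209$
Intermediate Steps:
$T{\left(K \right)} = -228$
$v{\left(y,m \right)} = \left(-5 + m \left(-5 - y\right)\right)^{2}$ ($v{\left(y,m \right)} = \left(m \left(-5 - y\right) - 5\right)^{2} = \left(-5 + m \left(-5 - y\right)\right)^{2}$)
$I = 17437$ ($I = \left(5 + 5 \left(-7\right) - 91\right)^{2} - -2796 = \left(5 - 35 - 91\right)^{2} + 2796 = \left(-121\right)^{2} + 2796 = 14641 + 2796 = 17437$)
$I + T{\left(-400 \right)} = 17437 - 228 = 17209$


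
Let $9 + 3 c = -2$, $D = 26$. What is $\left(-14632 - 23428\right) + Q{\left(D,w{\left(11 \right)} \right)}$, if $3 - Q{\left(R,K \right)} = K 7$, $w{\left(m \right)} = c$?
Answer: $- \frac{114094}{3} \approx -38031.0$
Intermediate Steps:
$c = - \frac{11}{3}$ ($c = -3 + \frac{1}{3} \left(-2\right) = -3 - \frac{2}{3} = - \frac{11}{3} \approx -3.6667$)
$w{\left(m \right)} = - \frac{11}{3}$
$Q{\left(R,K \right)} = 3 - 7 K$ ($Q{\left(R,K \right)} = 3 - K 7 = 3 - 7 K$)
$\left(-14632 - 23428\right) + Q{\left(D,w{\left(11 \right)} \right)} = \left(-14632 - 23428\right) + \left(3 - - \frac{77}{3}\right) = -38060 + \left(3 + \frac{77}{3}\right) = -38060 + \frac{86}{3} = - \frac{114094}{3}$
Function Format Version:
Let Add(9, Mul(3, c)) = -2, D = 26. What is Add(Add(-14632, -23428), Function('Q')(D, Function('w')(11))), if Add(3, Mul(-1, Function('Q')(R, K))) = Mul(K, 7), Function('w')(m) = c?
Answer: Rational(-114094, 3) ≈ -38031.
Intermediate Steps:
c = Rational(-11, 3) (c = Add(-3, Mul(Rational(1, 3), -2)) = Add(-3, Rational(-2, 3)) = Rational(-11, 3) ≈ -3.6667)
Function('w')(m) = Rational(-11, 3)
Function('Q')(R, K) = Add(3, Mul(-7, K)) (Function('Q')(R, K) = Add(3, Mul(-1, Mul(K, 7))) = Add(3, Mul(-1, Mul(7, K))) = Add(3, Mul(-7, K)))
Add(Add(-14632, -23428), Function('Q')(D, Function('w')(11))) = Add(Add(-14632, -23428), Add(3, Mul(-7, Rational(-11, 3)))) = Add(-38060, Add(3, Rational(77, 3))) = Add(-38060, Rational(86, 3)) = Rational(-114094, 3)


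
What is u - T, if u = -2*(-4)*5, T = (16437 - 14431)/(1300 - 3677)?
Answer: 97086/2377 ≈ 40.844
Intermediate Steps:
T = -2006/2377 (T = 2006/(-2377) = 2006*(-1/2377) = -2006/2377 ≈ -0.84392)
u = 40 (u = 8*5 = 40)
u - T = 40 - 1*(-2006/2377) = 40 + 2006/2377 = 97086/2377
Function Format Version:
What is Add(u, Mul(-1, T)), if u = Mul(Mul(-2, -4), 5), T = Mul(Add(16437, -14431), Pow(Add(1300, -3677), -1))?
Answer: Rational(97086, 2377) ≈ 40.844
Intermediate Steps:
T = Rational(-2006, 2377) (T = Mul(2006, Pow(-2377, -1)) = Mul(2006, Rational(-1, 2377)) = Rational(-2006, 2377) ≈ -0.84392)
u = 40 (u = Mul(8, 5) = 40)
Add(u, Mul(-1, T)) = Add(40, Mul(-1, Rational(-2006, 2377))) = Add(40, Rational(2006, 2377)) = Rational(97086, 2377)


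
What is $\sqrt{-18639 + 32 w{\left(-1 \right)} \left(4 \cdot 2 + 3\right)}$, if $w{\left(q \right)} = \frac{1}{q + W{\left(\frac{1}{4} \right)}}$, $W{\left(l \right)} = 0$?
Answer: $i \sqrt{18991} \approx 137.81 i$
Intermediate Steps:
$w{\left(q \right)} = \frac{1}{q}$ ($w{\left(q \right)} = \frac{1}{q + 0} = \frac{1}{q}$)
$\sqrt{-18639 + 32 w{\left(-1 \right)} \left(4 \cdot 2 + 3\right)} = \sqrt{-18639 + \frac{32}{-1} \left(4 \cdot 2 + 3\right)} = \sqrt{-18639 + 32 \left(-1\right) \left(8 + 3\right)} = \sqrt{-18639 - 352} = \sqrt{-18991} = i \sqrt{18991}$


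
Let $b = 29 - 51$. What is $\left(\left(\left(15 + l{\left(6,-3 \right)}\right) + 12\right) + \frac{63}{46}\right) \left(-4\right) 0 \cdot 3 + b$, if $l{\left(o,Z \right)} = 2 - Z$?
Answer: $-22$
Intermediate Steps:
$b = -22$ ($b = 29 - 51 = -22$)
$\left(\left(\left(15 + l{\left(6,-3 \right)}\right) + 12\right) + \frac{63}{46}\right) \left(-4\right) 0 \cdot 3 + b = \left(\left(\left(15 + \left(2 - -3\right)\right) + 12\right) + \frac{63}{46}\right) \left(-4\right) 0 \cdot 3 - 22 = \left(\left(\left(15 + \left(2 + 3\right)\right) + 12\right) + 63 \cdot \frac{1}{46}\right) 0 \cdot 3 - 22 = \left(\left(\left(15 + 5\right) + 12\right) + \frac{63}{46}\right) 0 - 22 = \left(\left(20 + 12\right) + \frac{63}{46}\right) 0 - 22 = \left(32 + \frac{63}{46}\right) 0 - 22 = \frac{1535}{46} \cdot 0 - 22 = 0 - 22 = -22$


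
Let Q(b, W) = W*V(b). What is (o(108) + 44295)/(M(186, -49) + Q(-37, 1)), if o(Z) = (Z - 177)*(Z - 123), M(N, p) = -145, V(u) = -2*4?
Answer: -15110/51 ≈ -296.27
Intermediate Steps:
V(u) = -8
o(Z) = (-177 + Z)*(-123 + Z)
Q(b, W) = -8*W (Q(b, W) = W*(-8) = -8*W)
(o(108) + 44295)/(M(186, -49) + Q(-37, 1)) = ((21771 + 108² - 300*108) + 44295)/(-145 - 8*1) = ((21771 + 11664 - 32400) + 44295)/(-145 - 8) = (1035 + 44295)/(-153) = 45330*(-1/153) = -15110/51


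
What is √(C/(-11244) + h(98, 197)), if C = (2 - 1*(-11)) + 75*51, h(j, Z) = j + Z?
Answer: √9313242162/5622 ≈ 17.166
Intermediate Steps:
h(j, Z) = Z + j
C = 3838 (C = (2 + 11) + 3825 = 13 + 3825 = 3838)
√(C/(-11244) + h(98, 197)) = √(3838/(-11244) + (197 + 98)) = √(3838*(-1/11244) + 295) = √(-1919/5622 + 295) = √(1656571/5622) = √9313242162/5622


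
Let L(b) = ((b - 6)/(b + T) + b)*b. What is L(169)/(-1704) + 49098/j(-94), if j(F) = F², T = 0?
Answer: -5316946/470517 ≈ -11.300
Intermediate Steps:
L(b) = b*(b + (-6 + b)/b) (L(b) = ((b - 6)/(b + 0) + b)*b = ((-6 + b)/b + b)*b = (b + (-6 + b)/b)*b = b*(b + (-6 + b)/b))
L(169)/(-1704) + 49098/j(-94) = (-6 + 169 + 169²)/(-1704) + 49098/((-94)²) = (-6 + 169 + 28561)*(-1/1704) + 49098/8836 = 28724*(-1/1704) + 49098*(1/8836) = -7181/426 + 24549/4418 = -5316946/470517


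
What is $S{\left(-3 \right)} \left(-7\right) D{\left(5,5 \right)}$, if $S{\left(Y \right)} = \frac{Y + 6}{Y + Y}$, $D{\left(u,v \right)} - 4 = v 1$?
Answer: $\frac{63}{2} \approx 31.5$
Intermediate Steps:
$D{\left(u,v \right)} = 4 + v$ ($D{\left(u,v \right)} = 4 + v 1 = 4 + v$)
$S{\left(Y \right)} = \frac{6 + Y}{2 Y}$
$S{\left(-3 \right)} \left(-7\right) D{\left(5,5 \right)} = \frac{6 - 3}{2 \left(-3\right)} \left(-7\right) \left(4 + 5\right) = \frac{1}{2} \left(- \frac{1}{3}\right) 3 \left(-7\right) 9 = \left(- \frac{1}{2}\right) \left(-7\right) 9 = \frac{7}{2} \cdot 9 = \frac{63}{2}$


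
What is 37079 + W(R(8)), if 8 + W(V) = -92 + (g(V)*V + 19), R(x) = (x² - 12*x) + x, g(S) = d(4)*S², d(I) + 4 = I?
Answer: 36998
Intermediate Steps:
d(I) = -4 + I
g(S) = 0 (g(S) = (-4 + 4)*S² = 0*S² = 0)
R(x) = x² - 11*x
W(V) = -81 (W(V) = -8 + (-92 + (0*V + 19)) = -8 + (-92 + (0 + 19)) = -8 + (-92 + 19) = -8 - 73 = -81)
37079 + W(R(8)) = 37079 - 81 = 36998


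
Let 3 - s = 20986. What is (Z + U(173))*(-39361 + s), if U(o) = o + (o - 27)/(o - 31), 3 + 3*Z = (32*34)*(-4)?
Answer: 16421835128/213 ≈ 7.7098e+7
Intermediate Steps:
s = -20983 (s = 3 - 1*20986 = 3 - 20986 = -20983)
Z = -4355/3 (Z = -1 + ((32*34)*(-4))/3 = -1 + (1088*(-4))/3 = -1 + (1/3)*(-4352) = -1 - 4352/3 = -4355/3 ≈ -1451.7)
U(o) = o + (-27 + o)/(-31 + o)
(Z + U(173))*(-39361 + s) = (-4355/3 + (-27 + 173**2 - 30*173)/(-31 + 173))*(-39361 - 20983) = (-4355/3 + (-27 + 29929 - 5190)/142)*(-60344) = (-4355/3 + (1/142)*24712)*(-60344) = (-4355/3 + 12356/71)*(-60344) = -272137/213*(-60344) = 16421835128/213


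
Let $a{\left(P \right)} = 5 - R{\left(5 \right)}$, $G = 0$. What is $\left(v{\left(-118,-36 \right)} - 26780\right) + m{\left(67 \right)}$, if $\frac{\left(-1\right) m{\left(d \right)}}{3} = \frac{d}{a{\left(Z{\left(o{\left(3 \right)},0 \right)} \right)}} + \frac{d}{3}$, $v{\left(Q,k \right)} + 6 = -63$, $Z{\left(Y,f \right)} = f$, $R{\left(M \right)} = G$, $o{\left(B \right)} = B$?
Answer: $- \frac{134781}{5} \approx -26956.0$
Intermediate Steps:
$R{\left(M \right)} = 0$
$a{\left(P \right)} = 5$ ($a{\left(P \right)} = 5 - 0 = 5 + 0 = 5$)
$v{\left(Q,k \right)} = -69$ ($v{\left(Q,k \right)} = -6 - 63 = -69$)
$m{\left(d \right)} = - \frac{8 d}{5}$ ($m{\left(d \right)} = - 3 \left(\frac{d}{5} + \frac{d}{3}\right) = - 3 \frac{8 d}{15} = - \frac{8 d}{5}$)
$\left(v{\left(-118,-36 \right)} - 26780\right) + m{\left(67 \right)} = \left(-69 - 26780\right) - \frac{536}{5} = -26849 - \frac{536}{5} = - \frac{134781}{5}$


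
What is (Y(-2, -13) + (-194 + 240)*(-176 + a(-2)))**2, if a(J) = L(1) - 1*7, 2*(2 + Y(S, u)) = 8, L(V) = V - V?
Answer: 70829056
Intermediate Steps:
L(V) = 0
Y(S, u) = 2 (Y(S, u) = -2 + (1/2)*8 = -2 + 4 = 2)
a(J) = -7 (a(J) = 0 - 1*7 = 0 - 7 = -7)
(Y(-2, -13) + (-194 + 240)*(-176 + a(-2)))**2 = (2 + (-194 + 240)*(-176 - 7))**2 = (2 + 46*(-183))**2 = (2 - 8418)**2 = (-8416)**2 = 70829056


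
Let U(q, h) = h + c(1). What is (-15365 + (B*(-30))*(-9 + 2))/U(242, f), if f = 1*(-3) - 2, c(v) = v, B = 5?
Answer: 14315/4 ≈ 3578.8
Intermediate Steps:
f = -5 (f = -3 - 2 = -5)
U(q, h) = 1 + h (U(q, h) = h + 1 = 1 + h)
(-15365 + (B*(-30))*(-9 + 2))/U(242, f) = (-15365 + (5*(-30))*(-9 + 2))/(1 - 5) = (-15365 - 150*(-7))/(-4) = (-15365 + 1050)*(-1/4) = -14315*(-1/4) = 14315/4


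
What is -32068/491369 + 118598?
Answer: 58275348594/491369 ≈ 1.1860e+5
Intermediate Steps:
-32068/491369 + 118598 = 58275348594/491369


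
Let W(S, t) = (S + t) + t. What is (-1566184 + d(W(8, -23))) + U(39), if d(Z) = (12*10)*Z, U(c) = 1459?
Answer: -1569285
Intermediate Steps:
W(S, t) = S + 2*t
d(Z) = 120*Z
(-1566184 + d(W(8, -23))) + U(39) = (-1566184 + 120*(8 + 2*(-23))) + 1459 = (-1566184 + 120*(8 - 46)) + 1459 = (-1566184 + 120*(-38)) + 1459 = (-1566184 - 4560) + 1459 = -1570744 + 1459 = -1569285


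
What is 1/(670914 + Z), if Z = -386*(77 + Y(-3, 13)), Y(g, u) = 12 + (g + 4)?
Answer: 1/636174 ≈ 1.5719e-6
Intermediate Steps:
Y(g, u) = 16 + g (Y(g, u) = 12 + (4 + g) = 16 + g)
Z = -34740 (Z = -386*(77 + (16 - 3)) = -386*(77 + 13) = -386*90 = -34740)
1/(670914 + Z) = 1/(670914 - 34740) = 1/636174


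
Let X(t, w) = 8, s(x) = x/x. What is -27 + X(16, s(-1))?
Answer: -19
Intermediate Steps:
s(x) = 1
-27 + X(16, s(-1)) = -27 + 8 = -19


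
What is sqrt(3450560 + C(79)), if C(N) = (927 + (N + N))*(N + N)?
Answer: sqrt(3621990) ≈ 1903.2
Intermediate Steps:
C(N) = 2*N*(927 + 2*N) (C(N) = (927 + 2*N)*(2*N) = 2*N*(927 + 2*N))
sqrt(3450560 + C(79)) = sqrt(3450560 + 2*79*(927 + 2*79)) = sqrt(3450560 + 2*79*(927 + 158)) = sqrt(3450560 + 2*79*1085) = sqrt(3450560 + 171430) = sqrt(3621990)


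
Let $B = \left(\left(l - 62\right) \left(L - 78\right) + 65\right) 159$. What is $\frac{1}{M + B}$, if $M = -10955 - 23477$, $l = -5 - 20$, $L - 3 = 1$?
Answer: $\frac{1}{999545} \approx 1.0005 \cdot 10^{-6}$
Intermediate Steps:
$L = 4$ ($L = 3 + 1 = 4$)
$l = -25$ ($l = -5 - 20 = -25$)
$M = -34432$
$B = 1033977$ ($B = \left(\left(-25 - 62\right) \left(4 - 78\right) + 65\right) 159 = \left(\left(-87\right) \left(-74\right) + 65\right) 159 = \left(6438 + 65\right) 159 = 6503 \cdot 159 = 1033977$)
$\frac{1}{M + B} = \frac{1}{-34432 + 1033977} = \frac{1}{999545}$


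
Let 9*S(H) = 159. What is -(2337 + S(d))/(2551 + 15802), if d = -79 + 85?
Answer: -7064/55059 ≈ -0.12830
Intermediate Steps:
d = 6
S(H) = 53/3 (S(H) = (1/9)*159 = 53/3)
-(2337 + S(d))/(2551 + 15802) = -(2337 + 53/3)/(2551 + 15802) = -7064/(3*18353) = -1*7064/55059 = -7064/55059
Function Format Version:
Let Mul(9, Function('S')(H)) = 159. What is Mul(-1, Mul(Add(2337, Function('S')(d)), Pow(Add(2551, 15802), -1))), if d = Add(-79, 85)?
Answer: Rational(-7064, 55059) ≈ -0.12830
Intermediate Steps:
d = 6
Function('S')(H) = Rational(53, 3) (Function('S')(H) = Mul(Rational(1, 9), 159) = Rational(53, 3))
Mul(-1, Mul(Add(2337, Function('S')(d)), Pow(Add(2551, 15802), -1))) = Mul(-1, Mul(Add(2337, Rational(53, 3)), Pow(Add(2551, 15802), -1))) = Mul(-1, Mul(Rational(7064, 3), Pow(18353, -1))) = Mul(-1, Mul(Rational(7064, 3), Rational(1, 18353))) = Mul(-1, Rational(7064, 55059)) = Rational(-7064, 55059)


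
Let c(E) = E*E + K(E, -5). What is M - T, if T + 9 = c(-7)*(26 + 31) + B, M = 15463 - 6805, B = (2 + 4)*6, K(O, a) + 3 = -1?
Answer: 6066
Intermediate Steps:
K(O, a) = -4 (K(O, a) = -3 - 1 = -4)
c(E) = -4 + E² (c(E) = E*E - 4 = E² - 4 = -4 + E²)
B = 36 (B = 6*6 = 36)
M = 8658
T = 2592 (T = -9 + ((-4 + (-7)²)*(26 + 31) + 36) = -9 + ((-4 + 49)*57 + 36) = -9 + (45*57 + 36) = -9 + (2565 + 36) = -9 + 2601 = 2592)
M - T = 8658 - 1*2592 = 8658 - 2592 = 6066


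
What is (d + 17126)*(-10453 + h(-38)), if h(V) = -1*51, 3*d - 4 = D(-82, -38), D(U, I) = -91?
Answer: -179586888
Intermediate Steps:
d = -29 (d = 4/3 + (1/3)*(-91) = 4/3 - 91/3 = -29)
h(V) = -51
(d + 17126)*(-10453 + h(-38)) = (-29 + 17126)*(-10453 - 51) = 17097*(-10504) = -179586888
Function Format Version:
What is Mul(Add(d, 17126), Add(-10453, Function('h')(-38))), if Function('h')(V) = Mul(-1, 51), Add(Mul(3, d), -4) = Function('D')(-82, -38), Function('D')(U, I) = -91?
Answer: -179586888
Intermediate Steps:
d = -29 (d = Add(Rational(4, 3), Mul(Rational(1, 3), -91)) = Add(Rational(4, 3), Rational(-91, 3)) = -29)
Function('h')(V) = -51
Mul(Add(d, 17126), Add(-10453, Function('h')(-38))) = Mul(Add(-29, 17126), Add(-10453, -51)) = Mul(17097, -10504) = -179586888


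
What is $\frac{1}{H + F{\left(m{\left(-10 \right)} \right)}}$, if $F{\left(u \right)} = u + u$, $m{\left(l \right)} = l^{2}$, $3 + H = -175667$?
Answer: $- \frac{1}{175470} \approx -5.699 \cdot 10^{-6}$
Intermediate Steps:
$H = -175670$ ($H = -3 - 175667 = -175670$)
$F{\left(u \right)} = 2 u$
$\frac{1}{H + F{\left(m{\left(-10 \right)} \right)}} = \frac{1}{-175670 + 2 \left(-10\right)^{2}} = \frac{1}{-175670 + 2 \cdot 100} = \frac{1}{-175670 + 200} = \frac{1}{-175470} = - \frac{1}{175470}$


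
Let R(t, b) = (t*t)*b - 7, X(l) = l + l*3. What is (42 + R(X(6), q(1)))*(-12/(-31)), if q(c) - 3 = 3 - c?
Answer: 34980/31 ≈ 1128.4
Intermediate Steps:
X(l) = 4*l (X(l) = l + 3*l = 4*l)
q(c) = 6 - c (q(c) = 3 + (3 - c) = 6 - c)
R(t, b) = -7 + b*t² (R(t, b) = t²*b - 7 = b*t² - 7 = -7 + b*t²)
(42 + R(X(6), q(1)))*(-12/(-31)) = (42 + (-7 + (6 - 1*1)*(4*6)²))*(-12/(-31)) = (42 + (-7 + (6 - 1)*24²))*(-12*(-1/31)) = (42 + (-7 + 5*576))*(12/31) = (42 + (-7 + 2880))*(12/31) = (42 + 2873)*(12/31) = 2915*(12/31) = 34980/31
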